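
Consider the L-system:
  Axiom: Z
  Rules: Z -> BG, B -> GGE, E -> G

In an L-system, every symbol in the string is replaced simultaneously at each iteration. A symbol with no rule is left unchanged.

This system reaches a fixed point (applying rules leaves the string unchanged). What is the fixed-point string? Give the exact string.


Answer: GGGG

Derivation:
Step 0: Z
Step 1: BG
Step 2: GGEG
Step 3: GGGG
Step 4: GGGG  (unchanged — fixed point at step 3)


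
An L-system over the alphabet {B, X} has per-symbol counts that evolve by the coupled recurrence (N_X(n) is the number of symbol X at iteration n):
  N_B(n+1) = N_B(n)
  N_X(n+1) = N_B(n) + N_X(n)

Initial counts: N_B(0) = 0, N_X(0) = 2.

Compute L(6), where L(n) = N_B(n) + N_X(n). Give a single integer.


Step 0: N_B=0, N_X=2, L=2
Step 1: N_B=0, N_X=2, L=2
Step 2: N_B=0, N_X=2, L=2
Step 3: N_B=0, N_X=2, L=2
Step 4: N_B=0, N_X=2, L=2
Step 5: N_B=0, N_X=2, L=2
Step 6: N_B=0, N_X=2, L=2

Answer: 2


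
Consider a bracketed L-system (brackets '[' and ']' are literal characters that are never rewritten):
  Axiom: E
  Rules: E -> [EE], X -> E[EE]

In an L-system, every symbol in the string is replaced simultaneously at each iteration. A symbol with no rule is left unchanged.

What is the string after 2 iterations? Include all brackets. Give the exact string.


Answer: [[EE][EE]]

Derivation:
Step 0: E
Step 1: [EE]
Step 2: [[EE][EE]]


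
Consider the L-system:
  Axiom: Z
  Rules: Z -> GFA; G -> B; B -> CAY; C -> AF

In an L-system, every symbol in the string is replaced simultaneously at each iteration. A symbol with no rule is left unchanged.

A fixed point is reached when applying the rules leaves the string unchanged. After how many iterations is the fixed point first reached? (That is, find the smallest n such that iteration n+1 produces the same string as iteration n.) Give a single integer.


Step 0: Z
Step 1: GFA
Step 2: BFA
Step 3: CAYFA
Step 4: AFAYFA
Step 5: AFAYFA  (unchanged — fixed point at step 4)

Answer: 4


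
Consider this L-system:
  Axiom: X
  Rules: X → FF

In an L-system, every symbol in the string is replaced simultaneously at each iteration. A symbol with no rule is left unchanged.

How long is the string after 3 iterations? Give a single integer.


Step 0: length = 1
Step 1: length = 2
Step 2: length = 2
Step 3: length = 2

Answer: 2


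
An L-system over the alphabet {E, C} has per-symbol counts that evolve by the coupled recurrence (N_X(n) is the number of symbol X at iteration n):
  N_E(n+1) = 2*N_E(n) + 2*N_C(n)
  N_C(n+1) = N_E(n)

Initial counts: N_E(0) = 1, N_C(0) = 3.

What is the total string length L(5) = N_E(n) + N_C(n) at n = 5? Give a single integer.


Answer: 524

Derivation:
Step 0: N_E=1, N_C=3, L=4
Step 1: N_E=8, N_C=1, L=9
Step 2: N_E=18, N_C=8, L=26
Step 3: N_E=52, N_C=18, L=70
Step 4: N_E=140, N_C=52, L=192
Step 5: N_E=384, N_C=140, L=524


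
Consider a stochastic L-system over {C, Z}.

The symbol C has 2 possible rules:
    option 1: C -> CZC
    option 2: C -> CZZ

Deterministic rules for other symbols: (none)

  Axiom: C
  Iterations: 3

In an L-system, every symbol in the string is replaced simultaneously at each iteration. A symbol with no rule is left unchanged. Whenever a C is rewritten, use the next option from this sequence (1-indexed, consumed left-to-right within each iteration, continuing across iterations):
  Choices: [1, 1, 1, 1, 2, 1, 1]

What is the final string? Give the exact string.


Step 0: C
Step 1: CZC  (used choices [1])
Step 2: CZCZCZC  (used choices [1, 1])
Step 3: CZCZCZZZCZCZCZC  (used choices [1, 2, 1, 1])

Answer: CZCZCZZZCZCZCZC


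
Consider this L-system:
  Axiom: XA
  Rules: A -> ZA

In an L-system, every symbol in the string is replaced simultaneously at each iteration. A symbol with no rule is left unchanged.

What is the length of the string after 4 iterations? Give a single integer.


Answer: 6

Derivation:
Step 0: length = 2
Step 1: length = 3
Step 2: length = 4
Step 3: length = 5
Step 4: length = 6


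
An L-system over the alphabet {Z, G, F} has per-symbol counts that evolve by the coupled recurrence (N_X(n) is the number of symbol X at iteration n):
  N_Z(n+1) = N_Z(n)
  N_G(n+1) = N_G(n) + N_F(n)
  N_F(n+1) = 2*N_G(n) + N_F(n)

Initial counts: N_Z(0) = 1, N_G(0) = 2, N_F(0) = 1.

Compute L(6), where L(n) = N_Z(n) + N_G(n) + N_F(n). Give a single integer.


Answer: 648

Derivation:
Step 0: N_Z=1, N_G=2, N_F=1, L=4
Step 1: N_Z=1, N_G=3, N_F=5, L=9
Step 2: N_Z=1, N_G=8, N_F=11, L=20
Step 3: N_Z=1, N_G=19, N_F=27, L=47
Step 4: N_Z=1, N_G=46, N_F=65, L=112
Step 5: N_Z=1, N_G=111, N_F=157, L=269
Step 6: N_Z=1, N_G=268, N_F=379, L=648


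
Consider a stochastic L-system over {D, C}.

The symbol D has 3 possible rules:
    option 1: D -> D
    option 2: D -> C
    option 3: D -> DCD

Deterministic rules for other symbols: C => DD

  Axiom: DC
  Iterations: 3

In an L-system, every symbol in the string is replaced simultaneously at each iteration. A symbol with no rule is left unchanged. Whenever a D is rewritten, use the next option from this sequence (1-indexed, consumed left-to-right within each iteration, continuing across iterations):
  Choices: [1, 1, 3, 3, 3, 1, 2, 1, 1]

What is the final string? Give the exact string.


Step 0: DC
Step 1: DDD  (used choices [1])
Step 2: DDCDDCD  (used choices [1, 3, 3])
Step 3: DCDDDDCDDDD  (used choices [3, 1, 2, 1, 1])

Answer: DCDDDDCDDDD


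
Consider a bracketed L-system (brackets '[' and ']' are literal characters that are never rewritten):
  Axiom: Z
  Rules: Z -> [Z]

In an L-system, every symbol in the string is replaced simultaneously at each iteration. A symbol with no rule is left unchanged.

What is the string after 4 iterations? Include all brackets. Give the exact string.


Answer: [[[[Z]]]]

Derivation:
Step 0: Z
Step 1: [Z]
Step 2: [[Z]]
Step 3: [[[Z]]]
Step 4: [[[[Z]]]]


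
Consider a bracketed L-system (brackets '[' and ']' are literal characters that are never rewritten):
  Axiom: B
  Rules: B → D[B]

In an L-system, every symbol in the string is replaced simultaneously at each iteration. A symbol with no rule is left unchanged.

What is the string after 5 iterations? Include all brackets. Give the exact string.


Step 0: B
Step 1: D[B]
Step 2: D[D[B]]
Step 3: D[D[D[B]]]
Step 4: D[D[D[D[B]]]]
Step 5: D[D[D[D[D[B]]]]]

Answer: D[D[D[D[D[B]]]]]


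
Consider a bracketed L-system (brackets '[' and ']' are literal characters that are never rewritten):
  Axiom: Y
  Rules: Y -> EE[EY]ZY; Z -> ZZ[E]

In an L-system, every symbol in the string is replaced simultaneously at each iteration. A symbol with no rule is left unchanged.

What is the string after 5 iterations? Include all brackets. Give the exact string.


Answer: EE[EEE[EEE[EEE[EEE[EY]ZY]ZZ[E]EE[EY]ZY]ZZ[E]ZZ[E][E]EE[EEE[EY]ZY]ZZ[E]EE[EY]ZY]ZZ[E]ZZ[E][E]ZZ[E]ZZ[E][E][E]EE[EEE[EEE[EY]ZY]ZZ[E]EE[EY]ZY]ZZ[E]ZZ[E][E]EE[EEE[EY]ZY]ZZ[E]EE[EY]ZY]ZZ[E]ZZ[E][E]ZZ[E]ZZ[E][E][E]ZZ[E]ZZ[E][E]ZZ[E]ZZ[E][E][E][E]EE[EEE[EEE[EEE[EY]ZY]ZZ[E]EE[EY]ZY]ZZ[E]ZZ[E][E]EE[EEE[EY]ZY]ZZ[E]EE[EY]ZY]ZZ[E]ZZ[E][E]ZZ[E]ZZ[E][E][E]EE[EEE[EEE[EY]ZY]ZZ[E]EE[EY]ZY]ZZ[E]ZZ[E][E]EE[EEE[EY]ZY]ZZ[E]EE[EY]ZY

Derivation:
Step 0: Y
Step 1: EE[EY]ZY
Step 2: EE[EEE[EY]ZY]ZZ[E]EE[EY]ZY
Step 3: EE[EEE[EEE[EY]ZY]ZZ[E]EE[EY]ZY]ZZ[E]ZZ[E][E]EE[EEE[EY]ZY]ZZ[E]EE[EY]ZY
Step 4: EE[EEE[EEE[EEE[EY]ZY]ZZ[E]EE[EY]ZY]ZZ[E]ZZ[E][E]EE[EEE[EY]ZY]ZZ[E]EE[EY]ZY]ZZ[E]ZZ[E][E]ZZ[E]ZZ[E][E][E]EE[EEE[EEE[EY]ZY]ZZ[E]EE[EY]ZY]ZZ[E]ZZ[E][E]EE[EEE[EY]ZY]ZZ[E]EE[EY]ZY
Step 5: EE[EEE[EEE[EEE[EEE[EY]ZY]ZZ[E]EE[EY]ZY]ZZ[E]ZZ[E][E]EE[EEE[EY]ZY]ZZ[E]EE[EY]ZY]ZZ[E]ZZ[E][E]ZZ[E]ZZ[E][E][E]EE[EEE[EEE[EY]ZY]ZZ[E]EE[EY]ZY]ZZ[E]ZZ[E][E]EE[EEE[EY]ZY]ZZ[E]EE[EY]ZY]ZZ[E]ZZ[E][E]ZZ[E]ZZ[E][E][E]ZZ[E]ZZ[E][E]ZZ[E]ZZ[E][E][E][E]EE[EEE[EEE[EEE[EY]ZY]ZZ[E]EE[EY]ZY]ZZ[E]ZZ[E][E]EE[EEE[EY]ZY]ZZ[E]EE[EY]ZY]ZZ[E]ZZ[E][E]ZZ[E]ZZ[E][E][E]EE[EEE[EEE[EY]ZY]ZZ[E]EE[EY]ZY]ZZ[E]ZZ[E][E]EE[EEE[EY]ZY]ZZ[E]EE[EY]ZY


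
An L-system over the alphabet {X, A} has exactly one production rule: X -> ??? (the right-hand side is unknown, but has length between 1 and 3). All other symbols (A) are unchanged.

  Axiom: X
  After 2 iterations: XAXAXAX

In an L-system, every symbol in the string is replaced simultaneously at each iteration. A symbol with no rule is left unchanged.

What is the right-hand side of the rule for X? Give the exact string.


Trying X -> XAX:
  Step 0: X
  Step 1: XAX
  Step 2: XAXAXAX
Matches the given result.

Answer: XAX


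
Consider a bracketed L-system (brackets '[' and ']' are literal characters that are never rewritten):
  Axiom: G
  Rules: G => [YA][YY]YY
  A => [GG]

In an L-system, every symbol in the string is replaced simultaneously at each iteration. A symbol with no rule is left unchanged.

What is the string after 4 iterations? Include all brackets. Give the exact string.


Step 0: G
Step 1: [YA][YY]YY
Step 2: [Y[GG]][YY]YY
Step 3: [Y[[YA][YY]YY[YA][YY]YY]][YY]YY
Step 4: [Y[[Y[GG]][YY]YY[Y[GG]][YY]YY]][YY]YY

Answer: [Y[[Y[GG]][YY]YY[Y[GG]][YY]YY]][YY]YY


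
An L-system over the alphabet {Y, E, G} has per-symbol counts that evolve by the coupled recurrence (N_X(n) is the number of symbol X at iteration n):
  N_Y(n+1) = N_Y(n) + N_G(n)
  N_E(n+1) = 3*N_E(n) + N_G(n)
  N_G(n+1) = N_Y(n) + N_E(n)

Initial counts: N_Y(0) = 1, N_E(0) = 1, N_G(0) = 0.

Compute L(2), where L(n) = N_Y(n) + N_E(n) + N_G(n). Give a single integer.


Step 0: N_Y=1, N_E=1, N_G=0, L=2
Step 1: N_Y=1, N_E=3, N_G=2, L=6
Step 2: N_Y=3, N_E=11, N_G=4, L=18

Answer: 18


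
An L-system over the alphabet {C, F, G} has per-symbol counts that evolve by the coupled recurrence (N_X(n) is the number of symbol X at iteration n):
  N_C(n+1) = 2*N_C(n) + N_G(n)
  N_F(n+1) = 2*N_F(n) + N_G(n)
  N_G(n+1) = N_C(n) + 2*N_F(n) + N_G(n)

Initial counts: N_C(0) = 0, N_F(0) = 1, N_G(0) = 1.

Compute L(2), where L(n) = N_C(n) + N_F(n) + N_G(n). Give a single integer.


Answer: 24

Derivation:
Step 0: N_C=0, N_F=1, N_G=1, L=2
Step 1: N_C=1, N_F=3, N_G=3, L=7
Step 2: N_C=5, N_F=9, N_G=10, L=24


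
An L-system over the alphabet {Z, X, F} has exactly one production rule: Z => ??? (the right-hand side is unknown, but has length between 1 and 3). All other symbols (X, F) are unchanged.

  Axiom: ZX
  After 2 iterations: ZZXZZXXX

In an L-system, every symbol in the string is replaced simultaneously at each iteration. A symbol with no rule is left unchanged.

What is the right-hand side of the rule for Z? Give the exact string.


Answer: ZZX

Derivation:
Trying Z => ZZX:
  Step 0: ZX
  Step 1: ZZXX
  Step 2: ZZXZZXXX
Matches the given result.


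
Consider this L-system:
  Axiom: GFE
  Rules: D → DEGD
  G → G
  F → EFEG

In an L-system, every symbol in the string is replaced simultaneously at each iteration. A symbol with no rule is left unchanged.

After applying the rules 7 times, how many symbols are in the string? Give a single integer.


Answer: 24

Derivation:
Step 0: length = 3
Step 1: length = 6
Step 2: length = 9
Step 3: length = 12
Step 4: length = 15
Step 5: length = 18
Step 6: length = 21
Step 7: length = 24


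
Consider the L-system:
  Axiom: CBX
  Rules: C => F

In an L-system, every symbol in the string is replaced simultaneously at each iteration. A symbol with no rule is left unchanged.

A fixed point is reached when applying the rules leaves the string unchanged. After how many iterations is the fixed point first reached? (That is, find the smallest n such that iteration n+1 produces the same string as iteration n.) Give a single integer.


Step 0: CBX
Step 1: FBX
Step 2: FBX  (unchanged — fixed point at step 1)

Answer: 1


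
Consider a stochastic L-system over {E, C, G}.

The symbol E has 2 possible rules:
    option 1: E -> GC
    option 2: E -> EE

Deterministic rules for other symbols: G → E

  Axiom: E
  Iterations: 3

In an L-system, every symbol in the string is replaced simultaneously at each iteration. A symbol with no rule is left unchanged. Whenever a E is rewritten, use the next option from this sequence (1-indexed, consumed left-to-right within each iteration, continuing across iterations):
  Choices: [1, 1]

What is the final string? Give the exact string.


Step 0: E
Step 1: GC  (used choices [1])
Step 2: EC  (used choices [])
Step 3: GCC  (used choices [1])

Answer: GCC


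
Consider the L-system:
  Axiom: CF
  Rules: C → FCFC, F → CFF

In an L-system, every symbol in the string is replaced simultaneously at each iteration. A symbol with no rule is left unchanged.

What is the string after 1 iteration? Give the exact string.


Answer: FCFCCFF

Derivation:
Step 0: CF
Step 1: FCFCCFF


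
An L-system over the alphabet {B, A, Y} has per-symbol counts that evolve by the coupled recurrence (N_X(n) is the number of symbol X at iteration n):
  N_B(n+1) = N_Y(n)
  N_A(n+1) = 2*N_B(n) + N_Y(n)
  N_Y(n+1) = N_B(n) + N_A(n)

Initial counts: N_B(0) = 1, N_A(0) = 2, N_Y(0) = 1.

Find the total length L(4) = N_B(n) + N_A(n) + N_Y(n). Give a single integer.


Step 0: N_B=1, N_A=2, N_Y=1, L=4
Step 1: N_B=1, N_A=3, N_Y=3, L=7
Step 2: N_B=3, N_A=5, N_Y=4, L=12
Step 3: N_B=4, N_A=10, N_Y=8, L=22
Step 4: N_B=8, N_A=16, N_Y=14, L=38

Answer: 38


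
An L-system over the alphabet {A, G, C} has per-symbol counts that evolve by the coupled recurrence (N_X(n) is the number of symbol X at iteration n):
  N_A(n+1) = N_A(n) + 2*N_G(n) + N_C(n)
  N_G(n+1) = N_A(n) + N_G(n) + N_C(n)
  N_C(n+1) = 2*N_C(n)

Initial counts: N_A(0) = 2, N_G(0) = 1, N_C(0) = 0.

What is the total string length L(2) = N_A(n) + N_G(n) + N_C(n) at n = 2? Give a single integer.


Step 0: N_A=2, N_G=1, N_C=0, L=3
Step 1: N_A=4, N_G=3, N_C=0, L=7
Step 2: N_A=10, N_G=7, N_C=0, L=17

Answer: 17


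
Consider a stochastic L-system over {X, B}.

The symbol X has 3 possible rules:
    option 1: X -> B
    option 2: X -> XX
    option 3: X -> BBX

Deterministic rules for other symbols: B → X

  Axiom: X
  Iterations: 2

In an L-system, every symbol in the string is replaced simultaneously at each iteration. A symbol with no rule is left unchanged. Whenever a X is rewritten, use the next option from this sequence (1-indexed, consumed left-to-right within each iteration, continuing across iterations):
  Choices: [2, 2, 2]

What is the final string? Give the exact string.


Step 0: X
Step 1: XX  (used choices [2])
Step 2: XXXX  (used choices [2, 2])

Answer: XXXX


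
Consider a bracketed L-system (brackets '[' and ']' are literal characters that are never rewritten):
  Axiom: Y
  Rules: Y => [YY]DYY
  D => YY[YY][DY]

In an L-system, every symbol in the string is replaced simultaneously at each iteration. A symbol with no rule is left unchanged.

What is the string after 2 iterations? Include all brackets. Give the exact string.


Answer: [[YY]DYY[YY]DYY]YY[YY][DY][YY]DYY[YY]DYY

Derivation:
Step 0: Y
Step 1: [YY]DYY
Step 2: [[YY]DYY[YY]DYY]YY[YY][DY][YY]DYY[YY]DYY


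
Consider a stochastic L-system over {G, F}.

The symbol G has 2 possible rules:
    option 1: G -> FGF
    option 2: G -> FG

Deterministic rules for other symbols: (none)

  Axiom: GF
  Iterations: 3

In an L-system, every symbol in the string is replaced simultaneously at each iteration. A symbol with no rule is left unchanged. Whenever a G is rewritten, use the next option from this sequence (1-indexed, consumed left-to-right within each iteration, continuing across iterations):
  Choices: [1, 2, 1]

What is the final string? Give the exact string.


Step 0: GF
Step 1: FGFF  (used choices [1])
Step 2: FFGFF  (used choices [2])
Step 3: FFFGFFF  (used choices [1])

Answer: FFFGFFF


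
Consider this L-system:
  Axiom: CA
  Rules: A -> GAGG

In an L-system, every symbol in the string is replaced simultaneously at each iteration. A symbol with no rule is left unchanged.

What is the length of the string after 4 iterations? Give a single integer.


Step 0: length = 2
Step 1: length = 5
Step 2: length = 8
Step 3: length = 11
Step 4: length = 14

Answer: 14


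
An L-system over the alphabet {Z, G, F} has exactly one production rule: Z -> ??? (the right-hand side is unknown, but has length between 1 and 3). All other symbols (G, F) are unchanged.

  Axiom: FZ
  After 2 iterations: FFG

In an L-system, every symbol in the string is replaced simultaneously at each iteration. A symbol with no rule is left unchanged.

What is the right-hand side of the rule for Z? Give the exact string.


Trying Z -> FG:
  Step 0: FZ
  Step 1: FFG
  Step 2: FFG
Matches the given result.

Answer: FG


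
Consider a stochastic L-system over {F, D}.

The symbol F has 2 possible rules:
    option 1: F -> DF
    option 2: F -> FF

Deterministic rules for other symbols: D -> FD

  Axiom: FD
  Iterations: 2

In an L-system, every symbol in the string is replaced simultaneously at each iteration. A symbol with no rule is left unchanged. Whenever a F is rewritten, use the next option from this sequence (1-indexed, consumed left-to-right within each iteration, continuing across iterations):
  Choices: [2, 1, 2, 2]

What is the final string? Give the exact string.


Step 0: FD
Step 1: FFFD  (used choices [2])
Step 2: DFFFFFFD  (used choices [1, 2, 2])

Answer: DFFFFFFD


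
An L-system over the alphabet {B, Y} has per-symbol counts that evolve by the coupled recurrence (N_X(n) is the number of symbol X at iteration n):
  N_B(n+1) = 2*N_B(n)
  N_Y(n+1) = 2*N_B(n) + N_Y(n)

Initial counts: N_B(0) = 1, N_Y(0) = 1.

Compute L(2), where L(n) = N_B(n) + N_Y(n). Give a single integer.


Answer: 11

Derivation:
Step 0: N_B=1, N_Y=1, L=2
Step 1: N_B=2, N_Y=3, L=5
Step 2: N_B=4, N_Y=7, L=11


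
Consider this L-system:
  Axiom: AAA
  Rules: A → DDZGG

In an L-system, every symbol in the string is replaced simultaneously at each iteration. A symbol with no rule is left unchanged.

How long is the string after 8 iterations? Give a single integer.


Answer: 15

Derivation:
Step 0: length = 3
Step 1: length = 15
Step 2: length = 15
Step 3: length = 15
Step 4: length = 15
Step 5: length = 15
Step 6: length = 15
Step 7: length = 15
Step 8: length = 15


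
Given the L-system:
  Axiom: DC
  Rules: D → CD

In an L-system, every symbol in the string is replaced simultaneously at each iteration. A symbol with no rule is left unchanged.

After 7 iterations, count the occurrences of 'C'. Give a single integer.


Answer: 8

Derivation:
Step 0: DC  (1 'C')
Step 1: CDC  (2 'C')
Step 2: CCDC  (3 'C')
Step 3: CCCDC  (4 'C')
Step 4: CCCCDC  (5 'C')
Step 5: CCCCCDC  (6 'C')
Step 6: CCCCCCDC  (7 'C')
Step 7: CCCCCCCDC  (8 'C')


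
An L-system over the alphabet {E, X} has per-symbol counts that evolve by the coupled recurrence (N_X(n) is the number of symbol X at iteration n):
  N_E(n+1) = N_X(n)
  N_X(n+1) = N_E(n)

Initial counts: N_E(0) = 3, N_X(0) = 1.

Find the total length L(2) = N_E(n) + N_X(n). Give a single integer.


Step 0: N_E=3, N_X=1, L=4
Step 1: N_E=1, N_X=3, L=4
Step 2: N_E=3, N_X=1, L=4

Answer: 4


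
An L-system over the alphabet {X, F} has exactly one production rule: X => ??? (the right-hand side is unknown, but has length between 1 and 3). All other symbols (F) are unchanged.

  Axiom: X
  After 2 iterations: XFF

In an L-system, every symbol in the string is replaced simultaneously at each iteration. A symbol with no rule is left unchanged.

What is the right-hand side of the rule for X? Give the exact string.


Trying X => XF:
  Step 0: X
  Step 1: XF
  Step 2: XFF
Matches the given result.

Answer: XF


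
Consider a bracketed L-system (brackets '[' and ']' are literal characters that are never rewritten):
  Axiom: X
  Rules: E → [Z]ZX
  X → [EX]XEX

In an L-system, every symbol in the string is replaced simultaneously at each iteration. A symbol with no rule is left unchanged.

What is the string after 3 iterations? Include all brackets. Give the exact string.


Step 0: X
Step 1: [EX]XEX
Step 2: [[Z]ZX[EX]XEX][EX]XEX[Z]ZX[EX]XEX
Step 3: [[Z]Z[EX]XEX[[Z]ZX[EX]XEX][EX]XEX[Z]ZX[EX]XEX][[Z]ZX[EX]XEX][EX]XEX[Z]ZX[EX]XEX[Z]Z[EX]XEX[[Z]ZX[EX]XEX][EX]XEX[Z]ZX[EX]XEX

Answer: [[Z]Z[EX]XEX[[Z]ZX[EX]XEX][EX]XEX[Z]ZX[EX]XEX][[Z]ZX[EX]XEX][EX]XEX[Z]ZX[EX]XEX[Z]Z[EX]XEX[[Z]ZX[EX]XEX][EX]XEX[Z]ZX[EX]XEX


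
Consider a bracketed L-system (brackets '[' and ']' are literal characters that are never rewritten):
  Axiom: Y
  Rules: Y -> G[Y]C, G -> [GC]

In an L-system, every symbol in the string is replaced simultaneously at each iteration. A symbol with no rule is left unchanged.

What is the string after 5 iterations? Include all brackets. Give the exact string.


Answer: [[[[GC]C]C]C][[[[GC]C]C][[[GC]C][[GC][G[Y]C]C]C]C]C

Derivation:
Step 0: Y
Step 1: G[Y]C
Step 2: [GC][G[Y]C]C
Step 3: [[GC]C][[GC][G[Y]C]C]C
Step 4: [[[GC]C]C][[[GC]C][[GC][G[Y]C]C]C]C
Step 5: [[[[GC]C]C]C][[[[GC]C]C][[[GC]C][[GC][G[Y]C]C]C]C]C


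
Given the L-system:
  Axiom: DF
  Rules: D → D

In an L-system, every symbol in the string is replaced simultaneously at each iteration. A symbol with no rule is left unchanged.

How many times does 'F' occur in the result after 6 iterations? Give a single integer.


Answer: 1

Derivation:
Step 0: DF  (1 'F')
Step 1: DF  (1 'F')
Step 2: DF  (1 'F')
Step 3: DF  (1 'F')
Step 4: DF  (1 'F')
Step 5: DF  (1 'F')
Step 6: DF  (1 'F')


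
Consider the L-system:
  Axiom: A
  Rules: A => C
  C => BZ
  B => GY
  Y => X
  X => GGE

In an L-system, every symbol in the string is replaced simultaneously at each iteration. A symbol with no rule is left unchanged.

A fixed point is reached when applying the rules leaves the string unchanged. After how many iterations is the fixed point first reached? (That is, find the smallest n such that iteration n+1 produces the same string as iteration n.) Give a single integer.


Answer: 5

Derivation:
Step 0: A
Step 1: C
Step 2: BZ
Step 3: GYZ
Step 4: GXZ
Step 5: GGGEZ
Step 6: GGGEZ  (unchanged — fixed point at step 5)


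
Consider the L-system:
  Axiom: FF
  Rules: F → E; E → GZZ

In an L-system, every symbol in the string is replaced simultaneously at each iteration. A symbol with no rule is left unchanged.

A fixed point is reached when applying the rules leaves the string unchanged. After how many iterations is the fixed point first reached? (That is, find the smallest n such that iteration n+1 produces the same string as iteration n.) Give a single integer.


Step 0: FF
Step 1: EE
Step 2: GZZGZZ
Step 3: GZZGZZ  (unchanged — fixed point at step 2)

Answer: 2


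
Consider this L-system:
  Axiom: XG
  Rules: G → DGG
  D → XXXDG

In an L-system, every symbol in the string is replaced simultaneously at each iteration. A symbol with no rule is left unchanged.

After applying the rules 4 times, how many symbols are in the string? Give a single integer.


Answer: 92

Derivation:
Step 0: length = 2
Step 1: length = 4
Step 2: length = 12
Step 3: length = 34
Step 4: length = 92


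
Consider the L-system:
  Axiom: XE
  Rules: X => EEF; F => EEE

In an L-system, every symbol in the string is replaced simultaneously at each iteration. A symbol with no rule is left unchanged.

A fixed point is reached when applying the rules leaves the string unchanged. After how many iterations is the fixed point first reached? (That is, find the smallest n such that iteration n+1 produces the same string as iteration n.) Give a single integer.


Step 0: XE
Step 1: EEFE
Step 2: EEEEEE
Step 3: EEEEEE  (unchanged — fixed point at step 2)

Answer: 2


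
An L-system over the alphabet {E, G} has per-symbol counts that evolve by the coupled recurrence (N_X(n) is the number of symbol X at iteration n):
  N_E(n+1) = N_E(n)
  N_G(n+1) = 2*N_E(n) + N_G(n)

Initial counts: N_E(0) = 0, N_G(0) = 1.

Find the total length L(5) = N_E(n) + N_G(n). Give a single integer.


Step 0: N_E=0, N_G=1, L=1
Step 1: N_E=0, N_G=1, L=1
Step 2: N_E=0, N_G=1, L=1
Step 3: N_E=0, N_G=1, L=1
Step 4: N_E=0, N_G=1, L=1
Step 5: N_E=0, N_G=1, L=1

Answer: 1


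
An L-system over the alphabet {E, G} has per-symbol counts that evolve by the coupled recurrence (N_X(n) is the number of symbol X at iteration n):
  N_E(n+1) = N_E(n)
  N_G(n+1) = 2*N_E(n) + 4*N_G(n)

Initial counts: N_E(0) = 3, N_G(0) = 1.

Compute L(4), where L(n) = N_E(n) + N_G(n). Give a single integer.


Answer: 769

Derivation:
Step 0: N_E=3, N_G=1, L=4
Step 1: N_E=3, N_G=10, L=13
Step 2: N_E=3, N_G=46, L=49
Step 3: N_E=3, N_G=190, L=193
Step 4: N_E=3, N_G=766, L=769


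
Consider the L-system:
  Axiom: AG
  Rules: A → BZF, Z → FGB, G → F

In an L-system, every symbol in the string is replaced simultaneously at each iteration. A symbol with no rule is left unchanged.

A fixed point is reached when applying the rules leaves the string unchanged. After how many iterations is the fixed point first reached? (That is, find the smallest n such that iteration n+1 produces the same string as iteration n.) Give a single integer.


Step 0: AG
Step 1: BZFF
Step 2: BFGBFF
Step 3: BFFBFF
Step 4: BFFBFF  (unchanged — fixed point at step 3)

Answer: 3


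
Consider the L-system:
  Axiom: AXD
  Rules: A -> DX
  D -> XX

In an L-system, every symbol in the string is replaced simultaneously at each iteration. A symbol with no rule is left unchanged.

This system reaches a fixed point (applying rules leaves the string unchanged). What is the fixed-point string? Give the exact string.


Step 0: AXD
Step 1: DXXXX
Step 2: XXXXXX
Step 3: XXXXXX  (unchanged — fixed point at step 2)

Answer: XXXXXX


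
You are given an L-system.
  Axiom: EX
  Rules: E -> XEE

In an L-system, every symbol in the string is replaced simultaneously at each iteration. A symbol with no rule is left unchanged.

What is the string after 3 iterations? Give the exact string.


Step 0: EX
Step 1: XEEX
Step 2: XXEEXEEX
Step 3: XXXEEXEEXXEEXEEX

Answer: XXXEEXEEXXEEXEEX


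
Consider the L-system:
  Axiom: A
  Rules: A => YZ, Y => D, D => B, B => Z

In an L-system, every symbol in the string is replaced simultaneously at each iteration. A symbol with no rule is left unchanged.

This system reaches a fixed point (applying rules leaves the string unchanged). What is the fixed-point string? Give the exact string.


Step 0: A
Step 1: YZ
Step 2: DZ
Step 3: BZ
Step 4: ZZ
Step 5: ZZ  (unchanged — fixed point at step 4)

Answer: ZZ


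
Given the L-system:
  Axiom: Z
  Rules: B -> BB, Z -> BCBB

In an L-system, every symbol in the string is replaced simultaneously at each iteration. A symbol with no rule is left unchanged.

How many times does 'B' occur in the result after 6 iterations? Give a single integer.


Answer: 96

Derivation:
Step 0: Z  (0 'B')
Step 1: BCBB  (3 'B')
Step 2: BBCBBBB  (6 'B')
Step 3: BBBBCBBBBBBBB  (12 'B')
Step 4: BBBBBBBBCBBBBBBBBBBBBBBBB  (24 'B')
Step 5: BBBBBBBBBBBBBBBBCBBBBBBBBBBBBBBBBBBBBBBBBBBBBBBBB  (48 'B')
Step 6: BBBBBBBBBBBBBBBBBBBBBBBBBBBBBBBBCBBBBBBBBBBBBBBBBBBBBBBBBBBBBBBBBBBBBBBBBBBBBBBBBBBBBBBBBBBBBBBBB  (96 'B')


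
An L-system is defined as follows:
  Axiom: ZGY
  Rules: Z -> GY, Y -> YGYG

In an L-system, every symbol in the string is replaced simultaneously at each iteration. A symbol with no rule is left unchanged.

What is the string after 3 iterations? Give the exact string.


Step 0: ZGY
Step 1: GYGYGYG
Step 2: GYGYGGYGYGGYGYGG
Step 3: GYGYGGYGYGGGYGYGGYGYGGGYGYGGYGYGGG

Answer: GYGYGGYGYGGGYGYGGYGYGGGYGYGGYGYGGG


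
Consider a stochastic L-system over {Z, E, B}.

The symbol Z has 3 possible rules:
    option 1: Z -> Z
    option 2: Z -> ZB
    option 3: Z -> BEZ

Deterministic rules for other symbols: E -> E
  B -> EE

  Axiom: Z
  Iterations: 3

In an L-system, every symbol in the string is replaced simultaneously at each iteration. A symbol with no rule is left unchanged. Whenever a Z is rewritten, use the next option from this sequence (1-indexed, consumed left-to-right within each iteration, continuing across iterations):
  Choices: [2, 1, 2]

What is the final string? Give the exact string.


Step 0: Z
Step 1: ZB  (used choices [2])
Step 2: ZEE  (used choices [1])
Step 3: ZBEE  (used choices [2])

Answer: ZBEE


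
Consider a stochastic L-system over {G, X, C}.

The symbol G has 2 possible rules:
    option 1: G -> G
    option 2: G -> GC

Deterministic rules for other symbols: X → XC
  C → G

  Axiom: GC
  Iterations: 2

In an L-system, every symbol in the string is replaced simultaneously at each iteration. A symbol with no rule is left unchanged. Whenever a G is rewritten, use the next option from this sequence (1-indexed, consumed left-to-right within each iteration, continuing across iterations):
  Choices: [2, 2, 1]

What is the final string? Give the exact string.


Step 0: GC
Step 1: GCG  (used choices [2])
Step 2: GCGG  (used choices [2, 1])

Answer: GCGG


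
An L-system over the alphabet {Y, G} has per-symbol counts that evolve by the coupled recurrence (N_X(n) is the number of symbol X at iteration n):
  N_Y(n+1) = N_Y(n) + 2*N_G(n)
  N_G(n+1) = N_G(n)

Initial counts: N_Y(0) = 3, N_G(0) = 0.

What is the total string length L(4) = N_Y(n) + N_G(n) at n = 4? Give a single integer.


Answer: 3

Derivation:
Step 0: N_Y=3, N_G=0, L=3
Step 1: N_Y=3, N_G=0, L=3
Step 2: N_Y=3, N_G=0, L=3
Step 3: N_Y=3, N_G=0, L=3
Step 4: N_Y=3, N_G=0, L=3


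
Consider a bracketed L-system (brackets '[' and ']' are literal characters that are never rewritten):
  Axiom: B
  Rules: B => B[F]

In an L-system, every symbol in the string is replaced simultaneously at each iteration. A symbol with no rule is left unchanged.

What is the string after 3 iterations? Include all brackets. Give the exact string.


Answer: B[F][F][F]

Derivation:
Step 0: B
Step 1: B[F]
Step 2: B[F][F]
Step 3: B[F][F][F]


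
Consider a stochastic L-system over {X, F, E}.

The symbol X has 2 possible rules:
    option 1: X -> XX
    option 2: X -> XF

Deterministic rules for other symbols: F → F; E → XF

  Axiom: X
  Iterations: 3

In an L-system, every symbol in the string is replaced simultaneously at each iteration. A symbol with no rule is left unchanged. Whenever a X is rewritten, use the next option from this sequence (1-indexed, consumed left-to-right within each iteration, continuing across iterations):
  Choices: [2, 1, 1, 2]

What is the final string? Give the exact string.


Answer: XXXFF

Derivation:
Step 0: X
Step 1: XF  (used choices [2])
Step 2: XXF  (used choices [1])
Step 3: XXXFF  (used choices [1, 2])


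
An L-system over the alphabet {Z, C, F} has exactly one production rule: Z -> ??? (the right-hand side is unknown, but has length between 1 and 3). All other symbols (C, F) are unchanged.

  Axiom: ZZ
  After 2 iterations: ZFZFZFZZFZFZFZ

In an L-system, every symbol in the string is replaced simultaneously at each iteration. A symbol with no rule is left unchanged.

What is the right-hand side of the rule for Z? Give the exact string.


Answer: ZFZ

Derivation:
Trying Z -> ZFZ:
  Step 0: ZZ
  Step 1: ZFZZFZ
  Step 2: ZFZFZFZZFZFZFZ
Matches the given result.


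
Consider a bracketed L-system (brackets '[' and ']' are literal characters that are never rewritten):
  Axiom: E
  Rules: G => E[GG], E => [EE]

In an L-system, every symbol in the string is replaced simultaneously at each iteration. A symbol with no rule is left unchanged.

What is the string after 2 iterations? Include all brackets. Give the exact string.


Step 0: E
Step 1: [EE]
Step 2: [[EE][EE]]

Answer: [[EE][EE]]


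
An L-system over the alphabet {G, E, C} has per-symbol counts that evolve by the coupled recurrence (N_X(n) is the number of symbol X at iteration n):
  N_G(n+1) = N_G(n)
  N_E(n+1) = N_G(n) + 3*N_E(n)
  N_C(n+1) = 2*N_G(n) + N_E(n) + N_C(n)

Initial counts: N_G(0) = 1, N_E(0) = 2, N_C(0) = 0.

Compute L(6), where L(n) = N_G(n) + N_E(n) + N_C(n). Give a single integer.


Answer: 2742

Derivation:
Step 0: N_G=1, N_E=2, N_C=0, L=3
Step 1: N_G=1, N_E=7, N_C=4, L=12
Step 2: N_G=1, N_E=22, N_C=13, L=36
Step 3: N_G=1, N_E=67, N_C=37, L=105
Step 4: N_G=1, N_E=202, N_C=106, L=309
Step 5: N_G=1, N_E=607, N_C=310, L=918
Step 6: N_G=1, N_E=1822, N_C=919, L=2742


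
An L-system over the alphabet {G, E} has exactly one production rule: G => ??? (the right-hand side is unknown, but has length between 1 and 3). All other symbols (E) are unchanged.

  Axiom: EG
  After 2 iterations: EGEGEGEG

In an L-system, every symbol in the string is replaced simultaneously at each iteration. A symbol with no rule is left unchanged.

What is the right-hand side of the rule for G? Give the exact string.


Trying G => GEG:
  Step 0: EG
  Step 1: EGEG
  Step 2: EGEGEGEG
Matches the given result.

Answer: GEG


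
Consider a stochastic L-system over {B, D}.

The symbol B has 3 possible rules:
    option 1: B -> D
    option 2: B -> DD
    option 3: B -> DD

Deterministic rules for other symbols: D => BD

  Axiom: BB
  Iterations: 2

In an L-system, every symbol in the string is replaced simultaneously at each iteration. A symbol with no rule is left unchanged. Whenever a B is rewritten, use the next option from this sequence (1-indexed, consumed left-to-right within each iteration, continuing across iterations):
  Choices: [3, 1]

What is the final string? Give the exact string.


Answer: BDBDBD

Derivation:
Step 0: BB
Step 1: DDD  (used choices [3, 1])
Step 2: BDBDBD  (used choices [])


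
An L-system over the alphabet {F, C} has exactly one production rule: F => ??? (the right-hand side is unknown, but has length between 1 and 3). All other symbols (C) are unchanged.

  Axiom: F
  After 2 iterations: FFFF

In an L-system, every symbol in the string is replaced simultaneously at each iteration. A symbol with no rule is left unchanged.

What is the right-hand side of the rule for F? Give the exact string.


Answer: FF

Derivation:
Trying F => FF:
  Step 0: F
  Step 1: FF
  Step 2: FFFF
Matches the given result.


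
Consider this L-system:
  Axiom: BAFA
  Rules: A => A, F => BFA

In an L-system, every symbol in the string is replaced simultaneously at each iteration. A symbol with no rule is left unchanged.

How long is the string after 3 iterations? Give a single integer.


Step 0: length = 4
Step 1: length = 6
Step 2: length = 8
Step 3: length = 10

Answer: 10


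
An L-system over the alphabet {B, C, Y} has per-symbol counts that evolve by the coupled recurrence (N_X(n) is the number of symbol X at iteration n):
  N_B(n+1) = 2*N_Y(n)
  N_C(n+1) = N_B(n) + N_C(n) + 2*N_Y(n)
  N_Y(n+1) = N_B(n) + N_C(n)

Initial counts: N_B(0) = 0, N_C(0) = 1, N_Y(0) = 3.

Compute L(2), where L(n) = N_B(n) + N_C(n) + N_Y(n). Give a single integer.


Step 0: N_B=0, N_C=1, N_Y=3, L=4
Step 1: N_B=6, N_C=7, N_Y=1, L=14
Step 2: N_B=2, N_C=15, N_Y=13, L=30

Answer: 30


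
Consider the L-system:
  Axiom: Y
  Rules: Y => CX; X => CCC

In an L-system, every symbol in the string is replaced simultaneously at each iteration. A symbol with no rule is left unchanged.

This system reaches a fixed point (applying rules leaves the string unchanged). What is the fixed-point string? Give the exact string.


Answer: CCCC

Derivation:
Step 0: Y
Step 1: CX
Step 2: CCCC
Step 3: CCCC  (unchanged — fixed point at step 2)


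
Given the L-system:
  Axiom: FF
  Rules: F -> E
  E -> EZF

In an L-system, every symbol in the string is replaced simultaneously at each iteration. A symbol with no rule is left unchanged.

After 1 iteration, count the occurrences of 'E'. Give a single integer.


Step 0: FF  (0 'E')
Step 1: EE  (2 'E')

Answer: 2


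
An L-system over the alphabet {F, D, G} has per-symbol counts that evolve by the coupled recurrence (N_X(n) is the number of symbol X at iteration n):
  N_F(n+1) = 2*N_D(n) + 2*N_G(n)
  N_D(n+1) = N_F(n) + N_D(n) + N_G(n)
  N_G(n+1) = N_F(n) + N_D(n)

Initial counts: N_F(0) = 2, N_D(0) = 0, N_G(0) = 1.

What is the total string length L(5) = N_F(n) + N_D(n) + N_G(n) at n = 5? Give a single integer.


Step 0: N_F=2, N_D=0, N_G=1, L=3
Step 1: N_F=2, N_D=3, N_G=2, L=7
Step 2: N_F=10, N_D=7, N_G=5, L=22
Step 3: N_F=24, N_D=22, N_G=17, L=63
Step 4: N_F=78, N_D=63, N_G=46, L=187
Step 5: N_F=218, N_D=187, N_G=141, L=546

Answer: 546


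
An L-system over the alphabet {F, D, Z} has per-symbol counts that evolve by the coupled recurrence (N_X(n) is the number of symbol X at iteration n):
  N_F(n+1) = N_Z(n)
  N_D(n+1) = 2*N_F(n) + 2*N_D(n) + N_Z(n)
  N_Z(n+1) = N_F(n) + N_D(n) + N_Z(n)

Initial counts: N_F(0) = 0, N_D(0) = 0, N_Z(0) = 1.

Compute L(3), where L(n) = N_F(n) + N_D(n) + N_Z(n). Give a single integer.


Answer: 27

Derivation:
Step 0: N_F=0, N_D=0, N_Z=1, L=1
Step 1: N_F=1, N_D=1, N_Z=1, L=3
Step 2: N_F=1, N_D=5, N_Z=3, L=9
Step 3: N_F=3, N_D=15, N_Z=9, L=27


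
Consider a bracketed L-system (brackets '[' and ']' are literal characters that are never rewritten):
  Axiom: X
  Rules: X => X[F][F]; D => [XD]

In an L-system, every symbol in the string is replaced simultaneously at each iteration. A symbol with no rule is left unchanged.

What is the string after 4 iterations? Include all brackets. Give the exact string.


Step 0: X
Step 1: X[F][F]
Step 2: X[F][F][F][F]
Step 3: X[F][F][F][F][F][F]
Step 4: X[F][F][F][F][F][F][F][F]

Answer: X[F][F][F][F][F][F][F][F]


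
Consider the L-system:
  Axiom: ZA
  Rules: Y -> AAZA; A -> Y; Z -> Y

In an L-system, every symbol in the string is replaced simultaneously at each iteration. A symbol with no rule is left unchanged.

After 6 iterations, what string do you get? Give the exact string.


Answer: AAZAAAZAAAZAAAZAAAZAAAZAAAZAAAZAAAZAAAZAAAZAAAZAAAZAAAZAAAZAAAZAAAZAAAZAAAZAAAZAAAZAAAZAAAZAAAZAAAZAAAZAAAZAAAZAAAZAAAZAAAZAAAZA

Derivation:
Step 0: ZA
Step 1: YY
Step 2: AAZAAAZA
Step 3: YYYYYYYY
Step 4: AAZAAAZAAAZAAAZAAAZAAAZAAAZAAAZA
Step 5: YYYYYYYYYYYYYYYYYYYYYYYYYYYYYYYY
Step 6: AAZAAAZAAAZAAAZAAAZAAAZAAAZAAAZAAAZAAAZAAAZAAAZAAAZAAAZAAAZAAAZAAAZAAAZAAAZAAAZAAAZAAAZAAAZAAAZAAAZAAAZAAAZAAAZAAAZAAAZAAAZAAAZA


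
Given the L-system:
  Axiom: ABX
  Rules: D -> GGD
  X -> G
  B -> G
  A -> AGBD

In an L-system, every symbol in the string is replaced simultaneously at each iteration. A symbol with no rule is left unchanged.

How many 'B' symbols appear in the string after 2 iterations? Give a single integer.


Step 0: ABX  (1 'B')
Step 1: AGBDGG  (1 'B')
Step 2: AGBDGGGGDGG  (1 'B')

Answer: 1


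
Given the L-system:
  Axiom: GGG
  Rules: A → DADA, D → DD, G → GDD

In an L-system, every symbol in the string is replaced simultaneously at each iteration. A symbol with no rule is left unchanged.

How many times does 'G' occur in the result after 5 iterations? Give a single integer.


Step 0: GGG  (3 'G')
Step 1: GDDGDDGDD  (3 'G')
Step 2: GDDDDDDGDDDDDDGDDDDDD  (3 'G')
Step 3: GDDDDDDDDDDDDDDGDDDDDDDDDDDDDDGDDDDDDDDDDDDDD  (3 'G')
Step 4: GDDDDDDDDDDDDDDDDDDDDDDDDDDDDDDGDDDDDDDDDDDDDDDDDDDDDDDDDDDDDDGDDDDDDDDDDDDDDDDDDDDDDDDDDDDDD  (3 'G')
Step 5: GDDDDDDDDDDDDDDDDDDDDDDDDDDDDDDDDDDDDDDDDDDDDDDDDDDDDDDDDDDDDDDGDDDDDDDDDDDDDDDDDDDDDDDDDDDDDDDDDDDDDDDDDDDDDDDDDDDDDDDDDDDDDDGDDDDDDDDDDDDDDDDDDDDDDDDDDDDDDDDDDDDDDDDDDDDDDDDDDDDDDDDDDDDDD  (3 'G')

Answer: 3


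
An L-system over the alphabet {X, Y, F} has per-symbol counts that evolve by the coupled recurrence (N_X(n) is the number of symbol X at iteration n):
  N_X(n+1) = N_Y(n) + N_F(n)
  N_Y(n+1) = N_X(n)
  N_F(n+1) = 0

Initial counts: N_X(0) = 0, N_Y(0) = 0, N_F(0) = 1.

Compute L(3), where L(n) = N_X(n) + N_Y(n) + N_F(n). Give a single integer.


Answer: 1

Derivation:
Step 0: N_X=0, N_Y=0, N_F=1, L=1
Step 1: N_X=1, N_Y=0, N_F=0, L=1
Step 2: N_X=0, N_Y=1, N_F=0, L=1
Step 3: N_X=1, N_Y=0, N_F=0, L=1


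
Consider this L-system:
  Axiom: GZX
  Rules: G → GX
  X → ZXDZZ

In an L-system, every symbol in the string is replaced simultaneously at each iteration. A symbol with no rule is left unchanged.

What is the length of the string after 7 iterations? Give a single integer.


Step 0: length = 3
Step 1: length = 8
Step 2: length = 17
Step 3: length = 30
Step 4: length = 47
Step 5: length = 68
Step 6: length = 93
Step 7: length = 122

Answer: 122


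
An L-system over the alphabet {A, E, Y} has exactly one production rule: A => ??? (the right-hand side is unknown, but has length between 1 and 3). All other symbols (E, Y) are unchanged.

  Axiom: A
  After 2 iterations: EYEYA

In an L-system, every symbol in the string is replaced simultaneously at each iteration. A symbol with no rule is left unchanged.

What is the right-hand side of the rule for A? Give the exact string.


Answer: EYA

Derivation:
Trying A => EYA:
  Step 0: A
  Step 1: EYA
  Step 2: EYEYA
Matches the given result.
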